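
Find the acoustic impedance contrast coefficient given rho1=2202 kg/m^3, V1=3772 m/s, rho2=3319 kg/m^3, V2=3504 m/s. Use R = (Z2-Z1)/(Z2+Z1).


Z1 = 2202 * 3772 = 8305944
Z2 = 3319 * 3504 = 11629776
R = (11629776 - 8305944) / (11629776 + 8305944) = 3323832 / 19935720 = 0.1667

0.1667


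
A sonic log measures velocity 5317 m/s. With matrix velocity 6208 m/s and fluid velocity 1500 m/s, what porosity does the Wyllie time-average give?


1/V - 1/Vm = 1/5317 - 1/6208 = 2.699e-05
1/Vf - 1/Vm = 1/1500 - 1/6208 = 0.00050558
phi = 2.699e-05 / 0.00050558 = 0.0534

0.0534


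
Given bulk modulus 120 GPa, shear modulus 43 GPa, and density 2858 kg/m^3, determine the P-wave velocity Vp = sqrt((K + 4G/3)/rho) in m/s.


First compute the effective modulus:
K + 4G/3 = 120e9 + 4*43e9/3 = 177333333333.33 Pa
Then divide by density:
177333333333.33 / 2858 = 62048052.251 Pa/(kg/m^3)
Take the square root:
Vp = sqrt(62048052.251) = 7877.06 m/s

7877.06


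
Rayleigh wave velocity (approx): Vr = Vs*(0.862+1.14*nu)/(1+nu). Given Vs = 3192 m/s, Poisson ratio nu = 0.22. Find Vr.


Numerator factor = 0.862 + 1.14*0.22 = 1.1128
Denominator = 1 + 0.22 = 1.22
Vr = 3192 * 1.1128 / 1.22 = 2911.52 m/s

2911.52


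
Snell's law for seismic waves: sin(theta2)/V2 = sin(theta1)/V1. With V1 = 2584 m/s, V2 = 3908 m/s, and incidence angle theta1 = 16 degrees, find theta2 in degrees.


sin(theta1) = sin(16 deg) = 0.275637
sin(theta2) = V2/V1 * sin(theta1) = 3908/2584 * 0.275637 = 0.416869
theta2 = arcsin(0.416869) = 24.6371 degrees

24.6371


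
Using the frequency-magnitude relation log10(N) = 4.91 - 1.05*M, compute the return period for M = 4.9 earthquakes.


log10(N) = 4.91 - 1.05*4.9 = -0.235
N = 10^-0.235 = 0.582103
T = 1/N = 1/0.582103 = 1.7179 years

1.7179


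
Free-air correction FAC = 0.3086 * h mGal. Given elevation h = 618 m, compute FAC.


FAC = 0.3086 * h
= 0.3086 * 618
= 190.7148 mGal

190.7148


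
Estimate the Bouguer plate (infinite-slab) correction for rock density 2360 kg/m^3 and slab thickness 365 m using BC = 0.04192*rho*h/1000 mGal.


BC = 0.04192 * rho * h / 1000
= 0.04192 * 2360 * 365 / 1000
= 36.1099 mGal

36.1099


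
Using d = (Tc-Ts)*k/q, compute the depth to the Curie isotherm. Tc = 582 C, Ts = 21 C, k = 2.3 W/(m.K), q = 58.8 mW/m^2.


T_Curie - T_surf = 582 - 21 = 561 C
Convert q to W/m^2: 58.8 mW/m^2 = 0.0588 W/m^2
d = 561 * 2.3 / 0.0588 = 21943.88 m

21943.88


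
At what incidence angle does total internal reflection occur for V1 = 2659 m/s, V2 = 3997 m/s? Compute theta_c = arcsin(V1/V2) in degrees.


V1/V2 = 2659/3997 = 0.665249
theta_c = arcsin(0.665249) = 41.7014 degrees

41.7014


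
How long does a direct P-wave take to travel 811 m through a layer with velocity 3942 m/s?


t = x / V
= 811 / 3942
= 0.2057 s

0.2057


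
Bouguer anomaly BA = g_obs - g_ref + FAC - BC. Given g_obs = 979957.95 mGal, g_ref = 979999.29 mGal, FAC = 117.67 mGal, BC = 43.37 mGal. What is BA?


BA = g_obs - g_ref + FAC - BC
= 979957.95 - 979999.29 + 117.67 - 43.37
= 32.96 mGal

32.96


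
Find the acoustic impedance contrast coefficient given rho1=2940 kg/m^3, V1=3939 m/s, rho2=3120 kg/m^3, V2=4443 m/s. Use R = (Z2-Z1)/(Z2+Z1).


Z1 = 2940 * 3939 = 11580660
Z2 = 3120 * 4443 = 13862160
R = (13862160 - 11580660) / (13862160 + 11580660) = 2281500 / 25442820 = 0.0897

0.0897


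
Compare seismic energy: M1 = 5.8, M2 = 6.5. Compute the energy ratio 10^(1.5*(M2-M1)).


M2 - M1 = 6.5 - 5.8 = 0.7
1.5 * 0.7 = 1.05
ratio = 10^1.05 = 11.22

11.22


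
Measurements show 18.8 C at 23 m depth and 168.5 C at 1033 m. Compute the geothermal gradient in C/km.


dT = 168.5 - 18.8 = 149.7 C
dz = 1033 - 23 = 1010 m
gradient = dT/dz * 1000 = 149.7/1010 * 1000 = 148.2178 C/km

148.2178


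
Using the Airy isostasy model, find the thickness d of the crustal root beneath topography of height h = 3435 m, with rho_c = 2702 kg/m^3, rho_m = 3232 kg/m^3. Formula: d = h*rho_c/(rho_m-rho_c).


rho_m - rho_c = 3232 - 2702 = 530
d = 3435 * 2702 / 530
= 9281370 / 530
= 17512.02 m

17512.02


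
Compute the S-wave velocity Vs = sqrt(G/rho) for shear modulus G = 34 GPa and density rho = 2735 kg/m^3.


Convert G to Pa: G = 34e9 Pa
Compute G/rho = 34e9 / 2735 = 12431444.2413
Vs = sqrt(12431444.2413) = 3525.83 m/s

3525.83


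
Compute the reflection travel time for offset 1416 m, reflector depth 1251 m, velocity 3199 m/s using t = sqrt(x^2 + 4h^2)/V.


x^2 + 4h^2 = 1416^2 + 4*1251^2 = 2005056 + 6260004 = 8265060
sqrt(8265060) = 2874.9017
t = 2874.9017 / 3199 = 0.8987 s

0.8987


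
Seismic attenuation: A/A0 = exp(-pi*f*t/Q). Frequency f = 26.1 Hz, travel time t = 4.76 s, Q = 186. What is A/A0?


pi*f*t/Q = pi*26.1*4.76/186 = 2.098381
A/A0 = exp(-2.098381) = 0.122655

0.122655


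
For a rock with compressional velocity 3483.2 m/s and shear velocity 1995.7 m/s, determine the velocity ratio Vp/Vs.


Vp/Vs = 3483.2 / 1995.7
= 1.7454

1.7454


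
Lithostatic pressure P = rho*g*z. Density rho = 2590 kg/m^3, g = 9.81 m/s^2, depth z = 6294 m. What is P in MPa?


P = rho * g * z / 1e6
= 2590 * 9.81 * 6294 / 1e6
= 159917322.6 / 1e6
= 159.9173 MPa

159.9173


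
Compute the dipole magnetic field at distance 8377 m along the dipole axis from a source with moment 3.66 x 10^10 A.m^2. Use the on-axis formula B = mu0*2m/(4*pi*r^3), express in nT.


m = 3.66 x 10^10 = 36600000000 A.m^2
2m = 73200000000 A.m^2
r^3 = 8377^3 = 587848678633
B = (4pi*10^-7) * 73200000000 / (4*pi * 587848678633) * 1e9
= 91985.832897 / 7387124360863.6 * 1e9
= 12.4522 nT

12.4522


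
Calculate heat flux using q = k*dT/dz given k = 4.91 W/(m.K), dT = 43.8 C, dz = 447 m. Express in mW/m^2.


q = k * dT / dz * 1000
= 4.91 * 43.8 / 447 * 1000
= 0.481114 * 1000
= 481.1141 mW/m^2

481.1141


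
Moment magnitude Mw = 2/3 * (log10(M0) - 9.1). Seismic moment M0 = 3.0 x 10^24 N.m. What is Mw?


log10(M0) = log10(3.0 x 10^24) = 24.4771
Mw = 2/3 * (24.4771 - 9.1)
= 2/3 * 15.3771
= 10.25

10.25


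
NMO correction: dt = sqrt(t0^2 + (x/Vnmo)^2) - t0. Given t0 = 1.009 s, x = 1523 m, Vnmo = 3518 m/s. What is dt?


x/Vnmo = 1523/3518 = 0.432916
(x/Vnmo)^2 = 0.187417
t0^2 = 1.018081
sqrt(1.018081 + 0.187417) = 1.097952
dt = 1.097952 - 1.009 = 0.088952

0.088952


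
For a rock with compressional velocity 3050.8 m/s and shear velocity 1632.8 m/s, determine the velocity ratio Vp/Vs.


Vp/Vs = 3050.8 / 1632.8
= 1.8684

1.8684


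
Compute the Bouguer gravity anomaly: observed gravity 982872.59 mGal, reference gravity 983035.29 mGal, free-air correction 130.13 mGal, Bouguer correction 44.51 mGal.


BA = g_obs - g_ref + FAC - BC
= 982872.59 - 983035.29 + 130.13 - 44.51
= -77.08 mGal

-77.08


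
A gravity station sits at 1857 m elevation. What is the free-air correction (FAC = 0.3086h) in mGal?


FAC = 0.3086 * h
= 0.3086 * 1857
= 573.0702 mGal

573.0702


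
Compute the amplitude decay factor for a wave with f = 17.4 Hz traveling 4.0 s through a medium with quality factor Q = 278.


pi*f*t/Q = pi*17.4*4.0/278 = 0.786528
A/A0 = exp(-0.786528) = 0.455423

0.455423


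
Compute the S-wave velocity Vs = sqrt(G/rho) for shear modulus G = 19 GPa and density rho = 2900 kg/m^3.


Convert G to Pa: G = 19e9 Pa
Compute G/rho = 19e9 / 2900 = 6551724.1379
Vs = sqrt(6551724.1379) = 2559.63 m/s

2559.63


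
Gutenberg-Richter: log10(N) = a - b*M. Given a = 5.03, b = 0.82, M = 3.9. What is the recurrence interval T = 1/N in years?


log10(N) = 5.03 - 0.82*3.9 = 1.832
N = 10^1.832 = 67.920363
T = 1/N = 1/67.920363 = 0.0147 years

0.0147


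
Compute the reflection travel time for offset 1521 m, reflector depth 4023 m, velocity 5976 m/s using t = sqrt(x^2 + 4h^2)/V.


x^2 + 4h^2 = 1521^2 + 4*4023^2 = 2313441 + 64738116 = 67051557
sqrt(67051557) = 8188.5015
t = 8188.5015 / 5976 = 1.3702 s

1.3702


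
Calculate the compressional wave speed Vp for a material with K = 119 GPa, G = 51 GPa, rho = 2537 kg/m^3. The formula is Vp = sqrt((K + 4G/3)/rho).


First compute the effective modulus:
K + 4G/3 = 119e9 + 4*51e9/3 = 187000000000.0 Pa
Then divide by density:
187000000000.0 / 2537 = 73709105.2424 Pa/(kg/m^3)
Take the square root:
Vp = sqrt(73709105.2424) = 8585.4 m/s

8585.4


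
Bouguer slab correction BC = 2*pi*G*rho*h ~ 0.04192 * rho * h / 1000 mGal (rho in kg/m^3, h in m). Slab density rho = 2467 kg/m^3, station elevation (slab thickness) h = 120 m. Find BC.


BC = 0.04192 * rho * h / 1000
= 0.04192 * 2467 * 120 / 1000
= 12.41 mGal

12.41


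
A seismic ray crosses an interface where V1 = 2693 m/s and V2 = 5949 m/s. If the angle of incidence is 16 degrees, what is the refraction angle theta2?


sin(theta1) = sin(16 deg) = 0.275637
sin(theta2) = V2/V1 * sin(theta1) = 5949/2693 * 0.275637 = 0.6089
theta2 = arcsin(0.6089) = 37.51 degrees

37.51


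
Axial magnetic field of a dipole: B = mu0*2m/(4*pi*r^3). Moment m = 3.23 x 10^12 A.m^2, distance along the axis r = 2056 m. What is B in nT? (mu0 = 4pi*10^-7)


m = 3.23 x 10^12 = 3230000000000 A.m^2
2m = 6460000000000 A.m^2
r^3 = 2056^3 = 8690991616
B = (4pi*10^-7) * 6460000000000 / (4*pi * 8690991616) * 1e9
= 8117875.416876 / 109214221652.94 * 1e9
= 74329.8381 nT

74329.8381


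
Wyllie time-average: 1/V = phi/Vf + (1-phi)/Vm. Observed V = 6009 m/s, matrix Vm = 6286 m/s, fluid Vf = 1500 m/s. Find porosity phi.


1/V - 1/Vm = 1/6009 - 1/6286 = 7.33e-06
1/Vf - 1/Vm = 1/1500 - 1/6286 = 0.00050758
phi = 7.33e-06 / 0.00050758 = 0.0144

0.0144


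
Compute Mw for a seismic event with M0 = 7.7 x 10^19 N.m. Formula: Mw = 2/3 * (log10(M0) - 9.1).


log10(M0) = log10(7.7 x 10^19) = 19.8865
Mw = 2/3 * (19.8865 - 9.1)
= 2/3 * 10.7865
= 7.19

7.19


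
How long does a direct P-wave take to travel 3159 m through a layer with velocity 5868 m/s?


t = x / V
= 3159 / 5868
= 0.5383 s

0.5383


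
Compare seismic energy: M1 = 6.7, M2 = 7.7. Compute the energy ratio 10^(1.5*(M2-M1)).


M2 - M1 = 7.7 - 6.7 = 1.0
1.5 * 1.0 = 1.5
ratio = 10^1.5 = 31.62

31.62


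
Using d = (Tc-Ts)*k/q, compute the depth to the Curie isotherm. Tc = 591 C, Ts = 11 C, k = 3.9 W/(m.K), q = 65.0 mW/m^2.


T_Curie - T_surf = 591 - 11 = 580 C
Convert q to W/m^2: 65.0 mW/m^2 = 0.065 W/m^2
d = 580 * 3.9 / 0.065 = 34800.0 m

34800.0


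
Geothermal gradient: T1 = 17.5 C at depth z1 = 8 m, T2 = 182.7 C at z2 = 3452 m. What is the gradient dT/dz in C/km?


dT = 182.7 - 17.5 = 165.2 C
dz = 3452 - 8 = 3444 m
gradient = dT/dz * 1000 = 165.2/3444 * 1000 = 47.9675 C/km

47.9675


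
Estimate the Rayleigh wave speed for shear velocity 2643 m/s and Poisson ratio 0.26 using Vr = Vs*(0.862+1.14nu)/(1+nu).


Numerator factor = 0.862 + 1.14*0.26 = 1.1584
Denominator = 1 + 0.26 = 1.26
Vr = 2643 * 1.1584 / 1.26 = 2429.88 m/s

2429.88


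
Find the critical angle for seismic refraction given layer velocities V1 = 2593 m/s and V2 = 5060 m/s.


V1/V2 = 2593/5060 = 0.512451
theta_c = arcsin(0.512451) = 30.8272 degrees

30.8272


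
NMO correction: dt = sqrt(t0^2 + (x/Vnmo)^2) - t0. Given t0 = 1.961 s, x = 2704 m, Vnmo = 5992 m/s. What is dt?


x/Vnmo = 2704/5992 = 0.451268
(x/Vnmo)^2 = 0.203643
t0^2 = 3.845521
sqrt(3.845521 + 0.203643) = 2.012253
dt = 2.012253 - 1.961 = 0.051253

0.051253


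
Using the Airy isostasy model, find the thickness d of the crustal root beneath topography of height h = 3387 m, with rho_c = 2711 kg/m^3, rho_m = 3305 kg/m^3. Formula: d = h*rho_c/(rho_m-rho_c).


rho_m - rho_c = 3305 - 2711 = 594
d = 3387 * 2711 / 594
= 9182157 / 594
= 15458.18 m

15458.18


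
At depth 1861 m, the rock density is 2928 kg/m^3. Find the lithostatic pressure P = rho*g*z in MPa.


P = rho * g * z / 1e6
= 2928 * 9.81 * 1861 / 1e6
= 53454768.48 / 1e6
= 53.4548 MPa

53.4548


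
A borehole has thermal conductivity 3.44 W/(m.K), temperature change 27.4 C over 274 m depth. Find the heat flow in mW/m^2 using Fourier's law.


q = k * dT / dz * 1000
= 3.44 * 27.4 / 274 * 1000
= 0.344 * 1000
= 344.0 mW/m^2

344.0


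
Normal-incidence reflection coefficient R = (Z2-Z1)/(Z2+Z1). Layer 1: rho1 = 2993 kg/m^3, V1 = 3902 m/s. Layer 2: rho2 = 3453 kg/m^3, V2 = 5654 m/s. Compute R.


Z1 = 2993 * 3902 = 11678686
Z2 = 3453 * 5654 = 19523262
R = (19523262 - 11678686) / (19523262 + 11678686) = 7844576 / 31201948 = 0.2514

0.2514


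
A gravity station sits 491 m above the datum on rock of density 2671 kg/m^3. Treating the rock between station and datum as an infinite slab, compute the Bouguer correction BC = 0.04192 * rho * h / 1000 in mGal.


BC = 0.04192 * rho * h / 1000
= 0.04192 * 2671 * 491 / 1000
= 54.9764 mGal

54.9764


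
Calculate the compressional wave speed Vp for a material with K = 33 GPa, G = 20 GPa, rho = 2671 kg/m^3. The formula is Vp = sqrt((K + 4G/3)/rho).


First compute the effective modulus:
K + 4G/3 = 33e9 + 4*20e9/3 = 59666666666.67 Pa
Then divide by density:
59666666666.67 / 2671 = 22338699.6131 Pa/(kg/m^3)
Take the square root:
Vp = sqrt(22338699.6131) = 4726.38 m/s

4726.38


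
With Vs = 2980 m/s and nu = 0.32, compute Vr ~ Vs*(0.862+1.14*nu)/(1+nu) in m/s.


Numerator factor = 0.862 + 1.14*0.32 = 1.2268
Denominator = 1 + 0.32 = 1.32
Vr = 2980 * 1.2268 / 1.32 = 2769.59 m/s

2769.59


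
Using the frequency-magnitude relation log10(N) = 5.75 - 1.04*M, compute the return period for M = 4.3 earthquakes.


log10(N) = 5.75 - 1.04*4.3 = 1.278
N = 10^1.278 = 18.967059
T = 1/N = 1/18.967059 = 0.0527 years

0.0527


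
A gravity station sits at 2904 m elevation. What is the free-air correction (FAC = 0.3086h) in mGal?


FAC = 0.3086 * h
= 0.3086 * 2904
= 896.1744 mGal

896.1744


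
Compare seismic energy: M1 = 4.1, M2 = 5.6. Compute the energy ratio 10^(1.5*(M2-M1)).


M2 - M1 = 5.6 - 4.1 = 1.5
1.5 * 1.5 = 2.25
ratio = 10^2.25 = 177.83

177.83


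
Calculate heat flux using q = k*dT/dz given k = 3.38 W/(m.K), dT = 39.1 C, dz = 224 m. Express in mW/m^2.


q = k * dT / dz * 1000
= 3.38 * 39.1 / 224 * 1000
= 0.589991 * 1000
= 589.9911 mW/m^2

589.9911


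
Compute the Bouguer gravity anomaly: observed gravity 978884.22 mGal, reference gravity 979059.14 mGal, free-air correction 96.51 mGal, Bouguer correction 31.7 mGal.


BA = g_obs - g_ref + FAC - BC
= 978884.22 - 979059.14 + 96.51 - 31.7
= -110.11 mGal

-110.11


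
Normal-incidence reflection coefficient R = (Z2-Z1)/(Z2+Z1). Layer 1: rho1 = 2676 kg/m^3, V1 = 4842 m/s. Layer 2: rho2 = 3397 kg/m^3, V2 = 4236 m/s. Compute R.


Z1 = 2676 * 4842 = 12957192
Z2 = 3397 * 4236 = 14389692
R = (14389692 - 12957192) / (14389692 + 12957192) = 1432500 / 27346884 = 0.0524

0.0524


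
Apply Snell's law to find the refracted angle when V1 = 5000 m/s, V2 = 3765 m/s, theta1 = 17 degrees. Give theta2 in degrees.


sin(theta1) = sin(17 deg) = 0.292372
sin(theta2) = V2/V1 * sin(theta1) = 3765/5000 * 0.292372 = 0.220156
theta2 = arcsin(0.220156) = 12.7182 degrees

12.7182


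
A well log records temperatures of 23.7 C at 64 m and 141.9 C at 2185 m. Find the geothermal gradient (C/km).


dT = 141.9 - 23.7 = 118.2 C
dz = 2185 - 64 = 2121 m
gradient = dT/dz * 1000 = 118.2/2121 * 1000 = 55.7284 C/km

55.7284


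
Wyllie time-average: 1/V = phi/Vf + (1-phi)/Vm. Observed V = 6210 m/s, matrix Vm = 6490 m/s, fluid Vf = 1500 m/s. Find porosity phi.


1/V - 1/Vm = 1/6210 - 1/6490 = 6.95e-06
1/Vf - 1/Vm = 1/1500 - 1/6490 = 0.00051258
phi = 6.95e-06 / 0.00051258 = 0.0136

0.0136


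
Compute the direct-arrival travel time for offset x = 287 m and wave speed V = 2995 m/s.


t = x / V
= 287 / 2995
= 0.0958 s

0.0958


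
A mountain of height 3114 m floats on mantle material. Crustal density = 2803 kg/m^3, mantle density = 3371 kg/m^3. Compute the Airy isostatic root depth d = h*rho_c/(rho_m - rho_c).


rho_m - rho_c = 3371 - 2803 = 568
d = 3114 * 2803 / 568
= 8728542 / 568
= 15367.15 m

15367.15


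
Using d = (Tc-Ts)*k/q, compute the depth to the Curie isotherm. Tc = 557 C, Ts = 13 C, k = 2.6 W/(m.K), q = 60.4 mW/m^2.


T_Curie - T_surf = 557 - 13 = 544 C
Convert q to W/m^2: 60.4 mW/m^2 = 0.0604 W/m^2
d = 544 * 2.6 / 0.0604 = 23417.22 m

23417.22


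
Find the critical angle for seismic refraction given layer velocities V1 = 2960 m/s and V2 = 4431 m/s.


V1/V2 = 2960/4431 = 0.668021
theta_c = arcsin(0.668021) = 41.9145 degrees

41.9145


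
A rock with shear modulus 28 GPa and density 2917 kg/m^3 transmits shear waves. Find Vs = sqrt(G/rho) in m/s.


Convert G to Pa: G = 28e9 Pa
Compute G/rho = 28e9 / 2917 = 9598902.9825
Vs = sqrt(9598902.9825) = 3098.21 m/s

3098.21


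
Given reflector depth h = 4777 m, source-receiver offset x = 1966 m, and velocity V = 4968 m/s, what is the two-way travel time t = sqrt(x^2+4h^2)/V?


x^2 + 4h^2 = 1966^2 + 4*4777^2 = 3865156 + 91278916 = 95144072
sqrt(95144072) = 9754.1823
t = 9754.1823 / 4968 = 1.9634 s

1.9634


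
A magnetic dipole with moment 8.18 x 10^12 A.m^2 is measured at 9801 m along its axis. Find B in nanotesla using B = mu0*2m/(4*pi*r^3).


m = 8.18 x 10^12 = 8180000000000 A.m^2
2m = 16360000000000 A.m^2
r^3 = 9801^3 = 941480149401
B = (4pi*10^-7) * 16360000000000 / (4*pi * 941480149401) * 1e9
= 20558582.325092 / 11830988483435.21 * 1e9
= 1737.6893 nT

1737.6893


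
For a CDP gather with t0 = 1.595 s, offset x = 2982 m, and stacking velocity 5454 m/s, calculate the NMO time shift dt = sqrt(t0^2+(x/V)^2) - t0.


x/Vnmo = 2982/5454 = 0.546755
(x/Vnmo)^2 = 0.298941
t0^2 = 2.544025
sqrt(2.544025 + 0.298941) = 1.68611
dt = 1.68611 - 1.595 = 0.09111

0.09111


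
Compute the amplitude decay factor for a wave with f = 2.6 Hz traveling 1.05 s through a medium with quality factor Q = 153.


pi*f*t/Q = pi*2.6*1.05/153 = 0.056056
A/A0 = exp(-0.056056) = 0.945486

0.945486


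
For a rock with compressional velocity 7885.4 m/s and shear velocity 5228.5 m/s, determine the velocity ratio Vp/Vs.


Vp/Vs = 7885.4 / 5228.5
= 1.5082

1.5082


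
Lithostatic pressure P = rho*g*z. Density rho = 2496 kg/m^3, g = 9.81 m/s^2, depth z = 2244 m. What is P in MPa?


P = rho * g * z / 1e6
= 2496 * 9.81 * 2244 / 1e6
= 54946045.44 / 1e6
= 54.946 MPa

54.946


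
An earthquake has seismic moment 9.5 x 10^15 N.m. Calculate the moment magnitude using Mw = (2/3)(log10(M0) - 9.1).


log10(M0) = log10(9.5 x 10^15) = 15.9777
Mw = 2/3 * (15.9777 - 9.1)
= 2/3 * 6.8777
= 4.59

4.59


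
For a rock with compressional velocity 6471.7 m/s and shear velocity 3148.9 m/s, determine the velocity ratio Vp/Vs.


Vp/Vs = 6471.7 / 3148.9
= 2.0552

2.0552


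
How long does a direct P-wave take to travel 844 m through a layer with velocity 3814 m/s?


t = x / V
= 844 / 3814
= 0.2213 s

0.2213


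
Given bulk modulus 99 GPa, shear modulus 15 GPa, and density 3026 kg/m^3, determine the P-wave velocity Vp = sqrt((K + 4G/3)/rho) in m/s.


First compute the effective modulus:
K + 4G/3 = 99e9 + 4*15e9/3 = 119000000000.0 Pa
Then divide by density:
119000000000.0 / 3026 = 39325842.6966 Pa/(kg/m^3)
Take the square root:
Vp = sqrt(39325842.6966) = 6271.03 m/s

6271.03


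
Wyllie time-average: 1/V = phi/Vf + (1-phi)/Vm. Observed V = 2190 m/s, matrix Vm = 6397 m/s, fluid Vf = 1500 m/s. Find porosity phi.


1/V - 1/Vm = 1/2190 - 1/6397 = 0.0003003
1/Vf - 1/Vm = 1/1500 - 1/6397 = 0.00051034
phi = 0.0003003 / 0.00051034 = 0.5884

0.5884


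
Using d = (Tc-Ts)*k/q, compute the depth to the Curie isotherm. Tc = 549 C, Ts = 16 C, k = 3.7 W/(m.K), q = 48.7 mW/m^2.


T_Curie - T_surf = 549 - 16 = 533 C
Convert q to W/m^2: 48.7 mW/m^2 = 0.0487 W/m^2
d = 533 * 3.7 / 0.0487 = 40494.87 m

40494.87


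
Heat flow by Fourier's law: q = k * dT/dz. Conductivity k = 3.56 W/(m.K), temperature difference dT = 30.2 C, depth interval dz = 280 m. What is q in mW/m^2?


q = k * dT / dz * 1000
= 3.56 * 30.2 / 280 * 1000
= 0.383971 * 1000
= 383.9714 mW/m^2

383.9714


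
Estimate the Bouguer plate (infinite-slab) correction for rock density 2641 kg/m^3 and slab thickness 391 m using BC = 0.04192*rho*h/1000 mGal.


BC = 0.04192 * rho * h / 1000
= 0.04192 * 2641 * 391 / 1000
= 43.2879 mGal

43.2879


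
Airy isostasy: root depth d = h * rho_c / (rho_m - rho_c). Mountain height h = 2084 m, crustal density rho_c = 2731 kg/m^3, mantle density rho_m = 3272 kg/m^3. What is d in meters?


rho_m - rho_c = 3272 - 2731 = 541
d = 2084 * 2731 / 541
= 5691404 / 541
= 10520.16 m

10520.16


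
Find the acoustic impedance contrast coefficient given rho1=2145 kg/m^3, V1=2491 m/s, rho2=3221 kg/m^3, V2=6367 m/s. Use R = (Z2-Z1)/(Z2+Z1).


Z1 = 2145 * 2491 = 5343195
Z2 = 3221 * 6367 = 20508107
R = (20508107 - 5343195) / (20508107 + 5343195) = 15164912 / 25851302 = 0.5866

0.5866


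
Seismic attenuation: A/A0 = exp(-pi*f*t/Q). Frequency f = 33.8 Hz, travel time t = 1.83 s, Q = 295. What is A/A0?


pi*f*t/Q = pi*33.8*1.83/295 = 0.658712
A/A0 = exp(-0.658712) = 0.517517

0.517517


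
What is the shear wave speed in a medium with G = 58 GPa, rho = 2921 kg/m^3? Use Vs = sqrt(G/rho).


Convert G to Pa: G = 58e9 Pa
Compute G/rho = 58e9 / 2921 = 19856213.6255
Vs = sqrt(19856213.6255) = 4456.03 m/s

4456.03


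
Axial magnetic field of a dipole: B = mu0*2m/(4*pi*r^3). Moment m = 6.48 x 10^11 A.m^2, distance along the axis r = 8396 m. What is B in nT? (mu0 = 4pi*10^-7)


m = 6.48 x 10^11 = 648000000000 A.m^2
2m = 1296000000000 A.m^2
r^3 = 8396^3 = 591857683136
B = (4pi*10^-7) * 1296000000000 / (4*pi * 591857683136) * 1e9
= 1628601.631621 / 7437502997242.93 * 1e9
= 218.9716 nT

218.9716


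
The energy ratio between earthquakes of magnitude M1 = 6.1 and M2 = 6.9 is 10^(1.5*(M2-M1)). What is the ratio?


M2 - M1 = 6.9 - 6.1 = 0.8
1.5 * 0.8 = 1.2
ratio = 10^1.2 = 15.85

15.85


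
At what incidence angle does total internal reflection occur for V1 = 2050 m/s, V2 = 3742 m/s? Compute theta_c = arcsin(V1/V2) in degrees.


V1/V2 = 2050/3742 = 0.547835
theta_c = arcsin(0.547835) = 33.2186 degrees

33.2186


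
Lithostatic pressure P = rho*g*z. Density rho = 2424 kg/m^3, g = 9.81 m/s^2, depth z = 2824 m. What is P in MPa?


P = rho * g * z / 1e6
= 2424 * 9.81 * 2824 / 1e6
= 67153138.56 / 1e6
= 67.1531 MPa

67.1531


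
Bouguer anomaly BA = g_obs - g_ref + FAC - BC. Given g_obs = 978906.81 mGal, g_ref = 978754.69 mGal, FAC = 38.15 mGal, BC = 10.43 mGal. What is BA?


BA = g_obs - g_ref + FAC - BC
= 978906.81 - 978754.69 + 38.15 - 10.43
= 179.84 mGal

179.84


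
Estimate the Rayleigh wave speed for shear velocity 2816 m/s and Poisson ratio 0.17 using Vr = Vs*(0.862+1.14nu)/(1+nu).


Numerator factor = 0.862 + 1.14*0.17 = 1.0558
Denominator = 1 + 0.17 = 1.17
Vr = 2816 * 1.0558 / 1.17 = 2541.14 m/s

2541.14


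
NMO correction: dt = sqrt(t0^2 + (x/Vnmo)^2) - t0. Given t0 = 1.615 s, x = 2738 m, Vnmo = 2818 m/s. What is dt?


x/Vnmo = 2738/2818 = 0.971611
(x/Vnmo)^2 = 0.944028
t0^2 = 2.608225
sqrt(2.608225 + 0.944028) = 1.884742
dt = 1.884742 - 1.615 = 0.269742

0.269742


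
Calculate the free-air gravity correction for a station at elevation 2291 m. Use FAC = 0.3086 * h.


FAC = 0.3086 * h
= 0.3086 * 2291
= 707.0026 mGal

707.0026


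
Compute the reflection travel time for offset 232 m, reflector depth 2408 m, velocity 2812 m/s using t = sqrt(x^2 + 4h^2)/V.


x^2 + 4h^2 = 232^2 + 4*2408^2 = 53824 + 23193856 = 23247680
sqrt(23247680) = 4821.5848
t = 4821.5848 / 2812 = 1.7146 s

1.7146


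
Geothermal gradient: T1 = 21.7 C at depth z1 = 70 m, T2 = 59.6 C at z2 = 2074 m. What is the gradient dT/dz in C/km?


dT = 59.6 - 21.7 = 37.9 C
dz = 2074 - 70 = 2004 m
gradient = dT/dz * 1000 = 37.9/2004 * 1000 = 18.9122 C/km

18.9122


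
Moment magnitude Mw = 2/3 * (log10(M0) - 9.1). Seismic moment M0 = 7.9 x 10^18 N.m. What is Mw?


log10(M0) = log10(7.9 x 10^18) = 18.8976
Mw = 2/3 * (18.8976 - 9.1)
= 2/3 * 9.7976
= 6.53

6.53


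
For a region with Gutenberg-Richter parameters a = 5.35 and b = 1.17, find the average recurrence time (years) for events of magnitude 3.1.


log10(N) = 5.35 - 1.17*3.1 = 1.723
N = 10^1.723 = 52.844525
T = 1/N = 1/52.844525 = 0.0189 years

0.0189


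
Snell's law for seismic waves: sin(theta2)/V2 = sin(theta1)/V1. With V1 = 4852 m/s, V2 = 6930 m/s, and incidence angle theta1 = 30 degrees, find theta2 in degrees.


sin(theta1) = sin(30 deg) = 0.5
sin(theta2) = V2/V1 * sin(theta1) = 6930/4852 * 0.5 = 0.714138
theta2 = arcsin(0.714138) = 45.5726 degrees

45.5726


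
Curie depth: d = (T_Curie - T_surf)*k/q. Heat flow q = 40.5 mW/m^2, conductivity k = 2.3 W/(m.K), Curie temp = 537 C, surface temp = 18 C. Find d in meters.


T_Curie - T_surf = 537 - 18 = 519 C
Convert q to W/m^2: 40.5 mW/m^2 = 0.0405 W/m^2
d = 519 * 2.3 / 0.0405 = 29474.07 m

29474.07


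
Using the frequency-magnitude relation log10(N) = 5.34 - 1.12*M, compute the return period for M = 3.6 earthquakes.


log10(N) = 5.34 - 1.12*3.6 = 1.308
N = 10^1.308 = 20.32357
T = 1/N = 1/20.32357 = 0.0492 years

0.0492


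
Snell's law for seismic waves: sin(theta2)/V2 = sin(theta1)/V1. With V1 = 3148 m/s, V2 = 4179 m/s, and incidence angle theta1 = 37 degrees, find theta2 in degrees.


sin(theta1) = sin(37 deg) = 0.601815
sin(theta2) = V2/V1 * sin(theta1) = 4179/3148 * 0.601815 = 0.798915
theta2 = arcsin(0.798915) = 53.0266 degrees

53.0266


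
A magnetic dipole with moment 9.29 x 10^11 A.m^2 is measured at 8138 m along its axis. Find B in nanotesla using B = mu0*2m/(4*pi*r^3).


m = 9.29 x 10^11 = 929000000000 A.m^2
2m = 1858000000000 A.m^2
r^3 = 8138^3 = 538955684072
B = (4pi*10^-7) * 1858000000000 / (4*pi * 538955684072) * 1e9
= 2334831.660148 / 6772716870764.23 * 1e9
= 344.7408 nT

344.7408


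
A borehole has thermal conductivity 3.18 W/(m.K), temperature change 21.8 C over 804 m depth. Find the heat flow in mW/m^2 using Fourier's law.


q = k * dT / dz * 1000
= 3.18 * 21.8 / 804 * 1000
= 0.086224 * 1000
= 86.2239 mW/m^2

86.2239


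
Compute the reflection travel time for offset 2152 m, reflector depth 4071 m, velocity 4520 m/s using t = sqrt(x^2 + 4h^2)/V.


x^2 + 4h^2 = 2152^2 + 4*4071^2 = 4631104 + 66292164 = 70923268
sqrt(70923268) = 8421.5953
t = 8421.5953 / 4520 = 1.8632 s

1.8632


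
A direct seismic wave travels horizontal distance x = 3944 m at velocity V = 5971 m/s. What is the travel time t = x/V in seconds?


t = x / V
= 3944 / 5971
= 0.6605 s

0.6605


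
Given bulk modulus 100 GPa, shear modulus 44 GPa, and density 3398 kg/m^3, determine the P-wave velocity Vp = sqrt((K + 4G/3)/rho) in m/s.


First compute the effective modulus:
K + 4G/3 = 100e9 + 4*44e9/3 = 158666666666.67 Pa
Then divide by density:
158666666666.67 / 3398 = 46694133.8042 Pa/(kg/m^3)
Take the square root:
Vp = sqrt(46694133.8042) = 6833.31 m/s

6833.31


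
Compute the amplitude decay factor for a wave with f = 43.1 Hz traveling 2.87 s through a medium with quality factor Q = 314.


pi*f*t/Q = pi*43.1*2.87/314 = 1.237597
A/A0 = exp(-1.237597) = 0.29008

0.29008


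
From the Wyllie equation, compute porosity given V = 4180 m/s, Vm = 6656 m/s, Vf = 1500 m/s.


1/V - 1/Vm = 1/4180 - 1/6656 = 8.899e-05
1/Vf - 1/Vm = 1/1500 - 1/6656 = 0.00051643
phi = 8.899e-05 / 0.00051643 = 0.1723

0.1723


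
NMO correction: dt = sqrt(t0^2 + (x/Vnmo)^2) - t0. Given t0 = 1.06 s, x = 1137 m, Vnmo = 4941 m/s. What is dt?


x/Vnmo = 1137/4941 = 0.230115
(x/Vnmo)^2 = 0.052953
t0^2 = 1.1236
sqrt(1.1236 + 0.052953) = 1.08469
dt = 1.08469 - 1.06 = 0.02469

0.02469


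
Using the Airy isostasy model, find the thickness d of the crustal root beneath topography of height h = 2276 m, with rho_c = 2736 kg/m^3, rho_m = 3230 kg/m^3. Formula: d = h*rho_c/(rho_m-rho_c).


rho_m - rho_c = 3230 - 2736 = 494
d = 2276 * 2736 / 494
= 6227136 / 494
= 12605.54 m

12605.54


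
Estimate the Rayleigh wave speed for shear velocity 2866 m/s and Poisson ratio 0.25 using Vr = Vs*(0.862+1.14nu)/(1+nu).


Numerator factor = 0.862 + 1.14*0.25 = 1.147
Denominator = 1 + 0.25 = 1.25
Vr = 2866 * 1.147 / 1.25 = 2629.84 m/s

2629.84


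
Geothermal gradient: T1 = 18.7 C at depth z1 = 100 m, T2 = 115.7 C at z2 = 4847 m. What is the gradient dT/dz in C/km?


dT = 115.7 - 18.7 = 97.0 C
dz = 4847 - 100 = 4747 m
gradient = dT/dz * 1000 = 97.0/4747 * 1000 = 20.434 C/km

20.434


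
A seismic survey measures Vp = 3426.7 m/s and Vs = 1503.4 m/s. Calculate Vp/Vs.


Vp/Vs = 3426.7 / 1503.4
= 2.2793

2.2793


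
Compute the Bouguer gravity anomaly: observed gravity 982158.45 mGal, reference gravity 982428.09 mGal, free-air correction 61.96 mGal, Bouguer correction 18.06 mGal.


BA = g_obs - g_ref + FAC - BC
= 982158.45 - 982428.09 + 61.96 - 18.06
= -225.74 mGal

-225.74


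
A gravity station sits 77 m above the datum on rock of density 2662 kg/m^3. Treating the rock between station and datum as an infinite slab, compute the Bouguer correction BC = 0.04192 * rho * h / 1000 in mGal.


BC = 0.04192 * rho * h / 1000
= 0.04192 * 2662 * 77 / 1000
= 8.5925 mGal

8.5925


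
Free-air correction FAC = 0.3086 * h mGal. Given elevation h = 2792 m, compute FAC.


FAC = 0.3086 * h
= 0.3086 * 2792
= 861.6112 mGal

861.6112


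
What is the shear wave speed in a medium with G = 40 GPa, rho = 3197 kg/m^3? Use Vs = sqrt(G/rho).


Convert G to Pa: G = 40e9 Pa
Compute G/rho = 40e9 / 3197 = 12511729.7466
Vs = sqrt(12511729.7466) = 3537.19 m/s

3537.19


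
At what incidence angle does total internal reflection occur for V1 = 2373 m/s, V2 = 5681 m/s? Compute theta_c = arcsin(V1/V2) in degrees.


V1/V2 = 2373/5681 = 0.417708
theta_c = arcsin(0.417708) = 24.69 degrees

24.69


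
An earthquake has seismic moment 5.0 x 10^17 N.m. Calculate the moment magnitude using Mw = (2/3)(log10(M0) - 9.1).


log10(M0) = log10(5.0 x 10^17) = 17.699
Mw = 2/3 * (17.699 - 9.1)
= 2/3 * 8.599
= 5.73

5.73


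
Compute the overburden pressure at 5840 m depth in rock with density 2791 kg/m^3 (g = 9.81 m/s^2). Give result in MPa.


P = rho * g * z / 1e6
= 2791 * 9.81 * 5840 / 1e6
= 159897506.4 / 1e6
= 159.8975 MPa

159.8975


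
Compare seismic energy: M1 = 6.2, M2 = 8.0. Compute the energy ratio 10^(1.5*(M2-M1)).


M2 - M1 = 8.0 - 6.2 = 1.8
1.5 * 1.8 = 2.7
ratio = 10^2.7 = 501.19

501.19


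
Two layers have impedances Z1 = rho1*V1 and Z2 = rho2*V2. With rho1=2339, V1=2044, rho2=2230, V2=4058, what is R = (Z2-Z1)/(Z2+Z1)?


Z1 = 2339 * 2044 = 4780916
Z2 = 2230 * 4058 = 9049340
R = (9049340 - 4780916) / (9049340 + 4780916) = 4268424 / 13830256 = 0.3086

0.3086


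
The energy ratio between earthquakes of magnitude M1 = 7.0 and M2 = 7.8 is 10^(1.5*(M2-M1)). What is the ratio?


M2 - M1 = 7.8 - 7.0 = 0.8
1.5 * 0.8 = 1.2
ratio = 10^1.2 = 15.85

15.85


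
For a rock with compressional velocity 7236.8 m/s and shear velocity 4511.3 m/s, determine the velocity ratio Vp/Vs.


Vp/Vs = 7236.8 / 4511.3
= 1.6041

1.6041


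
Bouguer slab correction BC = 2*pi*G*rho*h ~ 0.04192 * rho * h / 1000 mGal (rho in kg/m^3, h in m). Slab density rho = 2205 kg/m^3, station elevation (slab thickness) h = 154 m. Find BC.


BC = 0.04192 * rho * h / 1000
= 0.04192 * 2205 * 154 / 1000
= 14.2348 mGal

14.2348


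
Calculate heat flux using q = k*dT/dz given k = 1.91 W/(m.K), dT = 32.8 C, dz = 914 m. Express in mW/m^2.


q = k * dT / dz * 1000
= 1.91 * 32.8 / 914 * 1000
= 0.068543 * 1000
= 68.5427 mW/m^2

68.5427


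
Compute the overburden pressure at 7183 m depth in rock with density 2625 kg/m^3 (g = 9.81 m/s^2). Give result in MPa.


P = rho * g * z / 1e6
= 2625 * 9.81 * 7183 / 1e6
= 184971228.75 / 1e6
= 184.9712 MPa

184.9712


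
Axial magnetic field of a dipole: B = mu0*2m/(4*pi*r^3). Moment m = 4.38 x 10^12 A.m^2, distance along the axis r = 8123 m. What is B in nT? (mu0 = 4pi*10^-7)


m = 4.38 x 10^12 = 4380000000000 A.m^2
2m = 8760000000000 A.m^2
r^3 = 8123^3 = 535980956867
B = (4pi*10^-7) * 8760000000000 / (4*pi * 535980956867) * 1e9
= 11008140.658179 / 6735335346229.58 * 1e9
= 1634.3864 nT

1634.3864


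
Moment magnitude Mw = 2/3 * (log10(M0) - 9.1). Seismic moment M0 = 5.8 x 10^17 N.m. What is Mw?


log10(M0) = log10(5.8 x 10^17) = 17.7634
Mw = 2/3 * (17.7634 - 9.1)
= 2/3 * 8.6634
= 5.78

5.78


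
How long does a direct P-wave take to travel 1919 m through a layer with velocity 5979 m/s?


t = x / V
= 1919 / 5979
= 0.321 s

0.321


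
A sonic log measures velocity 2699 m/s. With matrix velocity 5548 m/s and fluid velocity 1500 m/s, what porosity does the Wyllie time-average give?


1/V - 1/Vm = 1/2699 - 1/5548 = 0.00019026
1/Vf - 1/Vm = 1/1500 - 1/5548 = 0.00048642
phi = 0.00019026 / 0.00048642 = 0.3911

0.3911


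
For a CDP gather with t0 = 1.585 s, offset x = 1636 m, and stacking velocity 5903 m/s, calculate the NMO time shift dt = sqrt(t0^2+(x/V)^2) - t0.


x/Vnmo = 1636/5903 = 0.277147
(x/Vnmo)^2 = 0.076811
t0^2 = 2.512225
sqrt(2.512225 + 0.076811) = 1.609048
dt = 1.609048 - 1.585 = 0.024048

0.024048


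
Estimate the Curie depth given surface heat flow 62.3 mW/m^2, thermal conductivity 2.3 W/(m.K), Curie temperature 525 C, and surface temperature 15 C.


T_Curie - T_surf = 525 - 15 = 510 C
Convert q to W/m^2: 62.3 mW/m^2 = 0.0623 W/m^2
d = 510 * 2.3 / 0.0623 = 18828.25 m

18828.25


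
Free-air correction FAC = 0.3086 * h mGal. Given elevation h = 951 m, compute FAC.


FAC = 0.3086 * h
= 0.3086 * 951
= 293.4786 mGal

293.4786


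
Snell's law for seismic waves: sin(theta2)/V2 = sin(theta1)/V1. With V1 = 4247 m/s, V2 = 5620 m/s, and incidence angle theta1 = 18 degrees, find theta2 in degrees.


sin(theta1) = sin(18 deg) = 0.309017
sin(theta2) = V2/V1 * sin(theta1) = 5620/4247 * 0.309017 = 0.408918
theta2 = arcsin(0.408918) = 24.1369 degrees

24.1369


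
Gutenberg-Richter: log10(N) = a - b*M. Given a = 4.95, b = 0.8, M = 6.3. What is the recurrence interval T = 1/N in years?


log10(N) = 4.95 - 0.8*6.3 = -0.09
N = 10^-0.09 = 0.812831
T = 1/N = 1/0.812831 = 1.2303 years

1.2303


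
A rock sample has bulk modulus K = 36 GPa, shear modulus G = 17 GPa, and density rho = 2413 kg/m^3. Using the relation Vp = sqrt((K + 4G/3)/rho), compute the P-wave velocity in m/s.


First compute the effective modulus:
K + 4G/3 = 36e9 + 4*17e9/3 = 58666666666.67 Pa
Then divide by density:
58666666666.67 / 2413 = 24312750.3799 Pa/(kg/m^3)
Take the square root:
Vp = sqrt(24312750.3799) = 4930.8 m/s

4930.8


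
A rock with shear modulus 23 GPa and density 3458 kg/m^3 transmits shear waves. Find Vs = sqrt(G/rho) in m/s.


Convert G to Pa: G = 23e9 Pa
Compute G/rho = 23e9 / 3458 = 6651243.4933
Vs = sqrt(6651243.4933) = 2579.0 m/s

2579.0


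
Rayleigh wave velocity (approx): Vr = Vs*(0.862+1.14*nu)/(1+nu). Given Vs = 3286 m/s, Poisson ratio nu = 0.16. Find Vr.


Numerator factor = 0.862 + 1.14*0.16 = 1.0444
Denominator = 1 + 0.16 = 1.16
Vr = 3286 * 1.0444 / 1.16 = 2958.53 m/s

2958.53


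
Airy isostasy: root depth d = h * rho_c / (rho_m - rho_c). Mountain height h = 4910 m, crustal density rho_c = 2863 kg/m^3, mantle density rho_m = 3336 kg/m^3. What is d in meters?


rho_m - rho_c = 3336 - 2863 = 473
d = 4910 * 2863 / 473
= 14057330 / 473
= 29719.51 m

29719.51


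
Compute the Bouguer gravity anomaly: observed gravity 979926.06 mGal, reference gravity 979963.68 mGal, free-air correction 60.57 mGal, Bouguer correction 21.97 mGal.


BA = g_obs - g_ref + FAC - BC
= 979926.06 - 979963.68 + 60.57 - 21.97
= 0.98 mGal

0.98


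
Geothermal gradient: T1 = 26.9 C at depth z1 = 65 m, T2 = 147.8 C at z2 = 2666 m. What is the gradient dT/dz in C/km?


dT = 147.8 - 26.9 = 120.9 C
dz = 2666 - 65 = 2601 m
gradient = dT/dz * 1000 = 120.9/2601 * 1000 = 46.4821 C/km

46.4821


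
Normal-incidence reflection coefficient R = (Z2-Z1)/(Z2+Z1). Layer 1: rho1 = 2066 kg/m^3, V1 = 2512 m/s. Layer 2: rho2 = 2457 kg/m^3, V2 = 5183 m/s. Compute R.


Z1 = 2066 * 2512 = 5189792
Z2 = 2457 * 5183 = 12734631
R = (12734631 - 5189792) / (12734631 + 5189792) = 7544839 / 17924423 = 0.4209

0.4209


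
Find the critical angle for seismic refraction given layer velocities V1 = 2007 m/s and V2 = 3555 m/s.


V1/V2 = 2007/3555 = 0.564557
theta_c = arcsin(0.564557) = 34.3715 degrees

34.3715


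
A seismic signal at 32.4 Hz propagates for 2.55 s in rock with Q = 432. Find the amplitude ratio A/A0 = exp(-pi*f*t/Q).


pi*f*t/Q = pi*32.4*2.55/432 = 0.60083
A/A0 = exp(-0.60083) = 0.548357

0.548357


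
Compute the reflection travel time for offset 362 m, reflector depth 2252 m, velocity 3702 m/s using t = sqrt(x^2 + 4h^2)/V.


x^2 + 4h^2 = 362^2 + 4*2252^2 = 131044 + 20286016 = 20417060
sqrt(20417060) = 4518.5241
t = 4518.5241 / 3702 = 1.2206 s

1.2206


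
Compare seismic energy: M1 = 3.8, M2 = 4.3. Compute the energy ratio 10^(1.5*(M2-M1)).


M2 - M1 = 4.3 - 3.8 = 0.5
1.5 * 0.5 = 0.75
ratio = 10^0.75 = 5.62

5.62


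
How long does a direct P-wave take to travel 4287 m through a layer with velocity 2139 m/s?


t = x / V
= 4287 / 2139
= 2.0042 s

2.0042


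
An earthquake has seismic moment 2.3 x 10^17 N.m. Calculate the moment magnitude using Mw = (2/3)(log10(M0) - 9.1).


log10(M0) = log10(2.3 x 10^17) = 17.3617
Mw = 2/3 * (17.3617 - 9.1)
= 2/3 * 8.2617
= 5.51

5.51


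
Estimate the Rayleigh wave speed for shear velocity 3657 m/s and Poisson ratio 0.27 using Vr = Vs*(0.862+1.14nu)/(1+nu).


Numerator factor = 0.862 + 1.14*0.27 = 1.1698
Denominator = 1 + 0.27 = 1.27
Vr = 3657 * 1.1698 / 1.27 = 3368.47 m/s

3368.47


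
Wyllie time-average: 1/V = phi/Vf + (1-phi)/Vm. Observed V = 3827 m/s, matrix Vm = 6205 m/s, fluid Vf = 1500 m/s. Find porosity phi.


1/V - 1/Vm = 1/3827 - 1/6205 = 0.00010014
1/Vf - 1/Vm = 1/1500 - 1/6205 = 0.00050551
phi = 0.00010014 / 0.00050551 = 0.1981

0.1981


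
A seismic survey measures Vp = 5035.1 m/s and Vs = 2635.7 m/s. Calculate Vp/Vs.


Vp/Vs = 5035.1 / 2635.7
= 1.9103

1.9103


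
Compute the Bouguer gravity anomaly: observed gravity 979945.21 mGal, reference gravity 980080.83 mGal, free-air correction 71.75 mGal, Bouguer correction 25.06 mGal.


BA = g_obs - g_ref + FAC - BC
= 979945.21 - 980080.83 + 71.75 - 25.06
= -88.93 mGal

-88.93


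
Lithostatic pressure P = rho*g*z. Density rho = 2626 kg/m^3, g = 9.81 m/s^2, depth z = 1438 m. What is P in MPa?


P = rho * g * z / 1e6
= 2626 * 9.81 * 1438 / 1e6
= 37044404.28 / 1e6
= 37.0444 MPa

37.0444


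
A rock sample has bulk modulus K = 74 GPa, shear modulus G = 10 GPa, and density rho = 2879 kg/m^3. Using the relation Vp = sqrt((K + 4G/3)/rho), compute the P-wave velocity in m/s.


First compute the effective modulus:
K + 4G/3 = 74e9 + 4*10e9/3 = 87333333333.33 Pa
Then divide by density:
87333333333.33 / 2879 = 30334606.9237 Pa/(kg/m^3)
Take the square root:
Vp = sqrt(30334606.9237) = 5507.69 m/s

5507.69


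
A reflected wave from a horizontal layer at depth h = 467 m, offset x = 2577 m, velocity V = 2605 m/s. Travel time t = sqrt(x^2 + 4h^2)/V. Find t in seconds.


x^2 + 4h^2 = 2577^2 + 4*467^2 = 6640929 + 872356 = 7513285
sqrt(7513285) = 2741.0372
t = 2741.0372 / 2605 = 1.0522 s

1.0522


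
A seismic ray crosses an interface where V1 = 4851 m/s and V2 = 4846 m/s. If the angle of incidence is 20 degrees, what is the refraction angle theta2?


sin(theta1) = sin(20 deg) = 0.34202
sin(theta2) = V2/V1 * sin(theta1) = 4846/4851 * 0.34202 = 0.341668
theta2 = arcsin(0.341668) = 19.9785 degrees

19.9785


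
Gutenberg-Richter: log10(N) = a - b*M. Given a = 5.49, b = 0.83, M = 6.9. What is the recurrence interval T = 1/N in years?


log10(N) = 5.49 - 0.83*6.9 = -0.237
N = 10^-0.237 = 0.579429
T = 1/N = 1/0.579429 = 1.7258 years

1.7258


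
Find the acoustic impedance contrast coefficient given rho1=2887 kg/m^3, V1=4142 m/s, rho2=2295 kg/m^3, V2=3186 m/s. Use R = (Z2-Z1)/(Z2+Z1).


Z1 = 2887 * 4142 = 11957954
Z2 = 2295 * 3186 = 7311870
R = (7311870 - 11957954) / (7311870 + 11957954) = -4646084 / 19269824 = -0.2411

-0.2411
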